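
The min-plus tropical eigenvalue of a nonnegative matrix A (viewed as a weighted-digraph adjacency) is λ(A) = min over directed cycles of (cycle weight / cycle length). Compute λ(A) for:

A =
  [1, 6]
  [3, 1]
λ(A) = 1

Enumerate directed cycles and compute their means (weight / length). Sample:
  cycle 0 → 0: weight = 1, length = 1, mean = 1/1 ≈ 1.000
  cycle 1 → 1: weight = 1, length = 1, mean = 1/1 ≈ 1.000
  cycle 0 → 1 → 0: weight = 9, length = 2, mean = 9/2 ≈ 4.500
  cycle 1 → 0 → 1: weight = 9, length = 2, mean = 9/2 ≈ 4.500
Minimum mean = 1.000, attained e.g. along the cycle 0 → 0 with weight 1 and length 1. So λ(A) = 1/1 = 1.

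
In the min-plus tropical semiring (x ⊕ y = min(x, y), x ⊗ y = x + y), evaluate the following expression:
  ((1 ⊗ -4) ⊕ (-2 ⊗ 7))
((1 ⊗ -4) ⊕ (-2 ⊗ 7)) = -3

Expand innermost to outermost. Recall ⊕ takes the minimum of its arguments and ⊗ takes their sum. Working out the expression ((1 ⊗ -4) ⊕ (-2 ⊗ 7)) gives -3.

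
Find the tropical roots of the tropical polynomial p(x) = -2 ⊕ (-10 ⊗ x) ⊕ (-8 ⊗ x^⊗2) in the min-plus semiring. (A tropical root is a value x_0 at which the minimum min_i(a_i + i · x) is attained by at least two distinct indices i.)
Roots: {-2, 8}

Each tropical root is a break point of the lower envelope of the lines y = a_i + i · x (there are 3 lines, with slopes 0, 1, ..., 2). Only the lines that attain the minimum somewhere contribute to roots; other lines are dominated. Here the surviving (envelope) indices are i = 2, i = 1, i = 0.
Intersections between consecutive envelope lines give the roots: for adjacent envelope indices i < j the intersection is x = (a_i − a_j) / (j − i). Reading off the sorted break points: {-2, 8}.
Verification: at each break x_0, at least two indices attain the minimum of min_i(a_i + i · x_0).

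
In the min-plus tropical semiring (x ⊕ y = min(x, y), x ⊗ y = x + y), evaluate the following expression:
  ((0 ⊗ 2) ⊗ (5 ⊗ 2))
((0 ⊗ 2) ⊗ (5 ⊗ 2)) = 9

Expand innermost to outermost. Recall ⊕ takes the minimum of its arguments and ⊗ takes their sum. Working out the expression ((0 ⊗ 2) ⊗ (5 ⊗ 2)) gives 9.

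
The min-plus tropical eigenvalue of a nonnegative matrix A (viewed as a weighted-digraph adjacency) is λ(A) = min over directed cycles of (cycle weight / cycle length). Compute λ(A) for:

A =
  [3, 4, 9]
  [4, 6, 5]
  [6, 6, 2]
λ(A) = 2

Enumerate directed cycles and compute their means (weight / length). Sample:
  cycle 0 → 0: weight = 3, length = 1, mean = 3/1 ≈ 3.000
  cycle 1 → 1: weight = 6, length = 1, mean = 6/1 ≈ 6.000
  cycle 2 → 2: weight = 2, length = 1, mean = 2/1 ≈ 2.000
  cycle 0 → 1 → 0: weight = 8, length = 2, mean = 8/2 ≈ 4.000
  cycle 0 → 2 → 0: weight = 15, length = 2, mean = 15/2 ≈ 7.500
  cycle 1 → 0 → 1: weight = 8, length = 2, mean = 8/2 ≈ 4.000
Minimum mean = 2.000, attained e.g. along the cycle 2 → 2 with weight 2 and length 1. So λ(A) = 2/1 = 2.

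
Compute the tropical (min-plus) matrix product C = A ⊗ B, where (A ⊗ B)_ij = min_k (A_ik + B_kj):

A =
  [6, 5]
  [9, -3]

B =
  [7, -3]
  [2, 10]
A ⊗ B =
  [7, 3]
  [-1, 6]

Apply the min-plus product entry-by-entry:
  C[0][0] = min over k of (A[0][0] + B[0][0] = 6 + 7 = 13, A[0][1] + B[1][0] = 5 + 2 = 7) = 7 (attained at k = 1)
  C[0][1] = min over k of (A[0][0] + B[0][1] = 6 + -3 = 3, A[0][1] + B[1][1] = 5 + 10 = 15) = 3 (attained at k = 0)
  C[1][0] = min over k of (A[1][0] + B[0][0] = 9 + 7 = 16, A[1][1] + B[1][0] = -3 + 2 = -1) = -1 (attained at k = 1)
  C[1][1] = min over k of (A[1][0] + B[0][1] = 9 + -3 = 6, A[1][1] + B[1][1] = -3 + 10 = 7) = 6 (attained at k = 0)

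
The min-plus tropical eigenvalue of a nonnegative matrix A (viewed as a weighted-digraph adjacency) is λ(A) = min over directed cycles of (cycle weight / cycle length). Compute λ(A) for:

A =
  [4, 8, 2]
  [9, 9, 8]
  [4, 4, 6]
λ(A) = 3

Enumerate directed cycles and compute their means (weight / length). Sample:
  cycle 0 → 0: weight = 4, length = 1, mean = 4/1 ≈ 4.000
  cycle 1 → 1: weight = 9, length = 1, mean = 9/1 ≈ 9.000
  cycle 2 → 2: weight = 6, length = 1, mean = 6/1 ≈ 6.000
  cycle 0 → 1 → 0: weight = 17, length = 2, mean = 17/2 ≈ 8.500
  cycle 0 → 2 → 0: weight = 6, length = 2, mean = 6/2 ≈ 3.000
  cycle 1 → 0 → 1: weight = 17, length = 2, mean = 17/2 ≈ 8.500
Minimum mean = 3.000, attained e.g. along the cycle 0 → 2 → 0 with weight 6 and length 2. So λ(A) = 6/2 = 3.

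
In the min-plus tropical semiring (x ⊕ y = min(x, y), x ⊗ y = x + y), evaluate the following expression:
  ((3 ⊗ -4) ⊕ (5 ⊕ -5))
((3 ⊗ -4) ⊕ (5 ⊕ -5)) = -5

Expand innermost to outermost. Recall ⊕ takes the minimum of its arguments and ⊗ takes their sum. Working out the expression ((3 ⊗ -4) ⊕ (5 ⊕ -5)) gives -5.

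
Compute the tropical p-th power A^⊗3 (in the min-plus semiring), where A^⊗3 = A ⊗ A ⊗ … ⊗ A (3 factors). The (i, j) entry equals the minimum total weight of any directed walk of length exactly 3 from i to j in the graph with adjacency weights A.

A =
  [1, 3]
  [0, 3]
A^⊗3 =
  [3, 5]
  [2, 4]

Each entry (A^⊗3)_ij equals the minimum over all length-3 walks i = v_0 → v_1 → … → v_3 = j of Σ_t A[v_t][v_{t+1}]. For example, for (i, j) = (0, 1) we minimise over 4 possible intermediate vertex sequences; the minimum is 5, attained along the walk 0 → 0 → 0 → 1.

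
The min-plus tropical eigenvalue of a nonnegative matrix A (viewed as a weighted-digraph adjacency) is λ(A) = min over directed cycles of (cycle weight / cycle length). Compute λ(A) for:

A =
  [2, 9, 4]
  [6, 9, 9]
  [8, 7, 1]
λ(A) = 1

Enumerate directed cycles and compute their means (weight / length). Sample:
  cycle 0 → 0: weight = 2, length = 1, mean = 2/1 ≈ 2.000
  cycle 1 → 1: weight = 9, length = 1, mean = 9/1 ≈ 9.000
  cycle 2 → 2: weight = 1, length = 1, mean = 1/1 ≈ 1.000
  cycle 0 → 1 → 0: weight = 15, length = 2, mean = 15/2 ≈ 7.500
  cycle 0 → 2 → 0: weight = 12, length = 2, mean = 12/2 ≈ 6.000
  cycle 1 → 0 → 1: weight = 15, length = 2, mean = 15/2 ≈ 7.500
Minimum mean = 1.000, attained e.g. along the cycle 2 → 2 with weight 1 and length 1. So λ(A) = 1/1 = 1.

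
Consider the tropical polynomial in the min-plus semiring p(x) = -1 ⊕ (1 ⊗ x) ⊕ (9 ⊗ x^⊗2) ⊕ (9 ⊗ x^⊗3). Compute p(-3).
p(-3) = -2

A tropical monomial a ⊗ x^⊗i evaluates to a + i · x. Evaluating each term at x = -3:
  Term 0 contributes -1 + 0 · -3 = -1
  Term 1 contributes 1 + 1 · -3 = -2
  Term 2 contributes 9 + 2 · -3 = 3
  Term 3 contributes 9 + 3 · -3 = 0
p(-3) = ⊕ of these = min[-1, -2, 3, 0] = -2.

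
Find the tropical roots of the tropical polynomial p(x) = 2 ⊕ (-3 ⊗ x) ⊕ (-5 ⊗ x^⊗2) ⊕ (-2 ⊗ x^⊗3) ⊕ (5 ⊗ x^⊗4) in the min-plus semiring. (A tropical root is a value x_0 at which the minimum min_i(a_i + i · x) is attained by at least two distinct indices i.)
Roots: {-7, -3, 2, 5}

Each tropical root is a break point of the lower envelope of the lines y = a_i + i · x (there are 5 lines, with slopes 0, 1, ..., 4). Only the lines that attain the minimum somewhere contribute to roots; other lines are dominated. Here the surviving (envelope) indices are i = 4, i = 3, i = 2, i = 1, i = 0.
Intersections between consecutive envelope lines give the roots: for adjacent envelope indices i < j the intersection is x = (a_i − a_j) / (j − i). Reading off the sorted break points: {-7, -3, 2, 5}.
Verification: at each break x_0, at least two indices attain the minimum of min_i(a_i + i · x_0).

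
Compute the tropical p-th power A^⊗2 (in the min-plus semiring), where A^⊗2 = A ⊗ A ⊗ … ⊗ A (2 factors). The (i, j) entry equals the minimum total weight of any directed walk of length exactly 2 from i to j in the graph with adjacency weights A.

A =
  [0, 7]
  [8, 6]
A^⊗2 =
  [0, 7]
  [8, 12]

Each entry (A^⊗2)_ij equals the minimum over all length-2 walks i = v_0 → v_1 → … → v_2 = j of Σ_t A[v_t][v_{t+1}]. For example, for (i, j) = (0, 1) we minimise over 2 possible intermediate vertex sequences; the minimum is 7, attained along the walk 0 → 0 → 1.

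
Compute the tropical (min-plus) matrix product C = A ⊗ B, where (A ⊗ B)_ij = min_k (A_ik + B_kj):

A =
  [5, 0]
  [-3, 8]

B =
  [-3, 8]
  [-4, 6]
A ⊗ B =
  [-4, 6]
  [-6, 5]

Apply the min-plus product entry-by-entry:
  C[0][0] = min over k of (A[0][0] + B[0][0] = 5 + -3 = 2, A[0][1] + B[1][0] = 0 + -4 = -4) = -4 (attained at k = 1)
  C[0][1] = min over k of (A[0][0] + B[0][1] = 5 + 8 = 13, A[0][1] + B[1][1] = 0 + 6 = 6) = 6 (attained at k = 1)
  C[1][0] = min over k of (A[1][0] + B[0][0] = -3 + -3 = -6, A[1][1] + B[1][0] = 8 + -4 = 4) = -6 (attained at k = 0)
  C[1][1] = min over k of (A[1][0] + B[0][1] = -3 + 8 = 5, A[1][1] + B[1][1] = 8 + 6 = 14) = 5 (attained at k = 0)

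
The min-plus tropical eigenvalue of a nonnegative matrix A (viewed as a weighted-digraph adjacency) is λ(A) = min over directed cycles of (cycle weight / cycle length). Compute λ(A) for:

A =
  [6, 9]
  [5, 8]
λ(A) = 6

Enumerate directed cycles and compute their means (weight / length). Sample:
  cycle 0 → 0: weight = 6, length = 1, mean = 6/1 ≈ 6.000
  cycle 1 → 1: weight = 8, length = 1, mean = 8/1 ≈ 8.000
  cycle 0 → 1 → 0: weight = 14, length = 2, mean = 14/2 ≈ 7.000
  cycle 1 → 0 → 1: weight = 14, length = 2, mean = 14/2 ≈ 7.000
Minimum mean = 6.000, attained e.g. along the cycle 0 → 0 with weight 6 and length 1. So λ(A) = 6/1 = 6.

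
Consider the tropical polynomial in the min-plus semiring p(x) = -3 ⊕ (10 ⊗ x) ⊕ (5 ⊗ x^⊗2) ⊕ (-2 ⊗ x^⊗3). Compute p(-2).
p(-2) = -8

A tropical monomial a ⊗ x^⊗i evaluates to a + i · x. Evaluating each term at x = -2:
  Term 0 contributes -3 + 0 · -2 = -3
  Term 1 contributes 10 + 1 · -2 = 8
  Term 2 contributes 5 + 2 · -2 = 1
  Term 3 contributes -2 + 3 · -2 = -8
p(-2) = ⊕ of these = min[-3, 8, 1, -8] = -8.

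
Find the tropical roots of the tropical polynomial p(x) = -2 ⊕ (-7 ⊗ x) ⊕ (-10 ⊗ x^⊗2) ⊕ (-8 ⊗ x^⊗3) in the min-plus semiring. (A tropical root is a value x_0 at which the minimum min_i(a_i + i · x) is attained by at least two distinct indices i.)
Roots: {-2, 3, 5}

Each tropical root is a break point of the lower envelope of the lines y = a_i + i · x (there are 4 lines, with slopes 0, 1, ..., 3). Only the lines that attain the minimum somewhere contribute to roots; other lines are dominated. Here the surviving (envelope) indices are i = 3, i = 2, i = 1, i = 0.
Intersections between consecutive envelope lines give the roots: for adjacent envelope indices i < j the intersection is x = (a_i − a_j) / (j − i). Reading off the sorted break points: {-2, 3, 5}.
Verification: at each break x_0, at least two indices attain the minimum of min_i(a_i + i · x_0).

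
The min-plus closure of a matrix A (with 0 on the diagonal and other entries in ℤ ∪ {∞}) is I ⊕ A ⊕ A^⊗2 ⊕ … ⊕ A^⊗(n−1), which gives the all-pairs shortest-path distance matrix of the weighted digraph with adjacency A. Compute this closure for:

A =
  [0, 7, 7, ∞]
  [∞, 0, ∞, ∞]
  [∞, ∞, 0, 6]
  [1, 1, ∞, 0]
Closure =
  [0, 7, 7, 13]
  [∞, 0, ∞, ∞]
  [7, 7, 0, 6]
  [1, 1, 8, 0]

This is the Floyd-Warshall all-pairs shortest-path computation. For each intermediate vertex k = 0, 1, …, 3, update dist[i][j] ← min(dist[i][j], dist[i][k] + dist[k][j]). The final matrix gives, for each (i, j), the minimum total weight of any directed path from i to j (possibly empty when i = j).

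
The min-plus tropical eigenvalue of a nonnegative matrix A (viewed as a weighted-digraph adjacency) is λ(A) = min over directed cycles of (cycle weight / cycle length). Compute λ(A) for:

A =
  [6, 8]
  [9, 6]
λ(A) = 6

Enumerate directed cycles and compute their means (weight / length). Sample:
  cycle 0 → 0: weight = 6, length = 1, mean = 6/1 ≈ 6.000
  cycle 1 → 1: weight = 6, length = 1, mean = 6/1 ≈ 6.000
  cycle 0 → 1 → 0: weight = 17, length = 2, mean = 17/2 ≈ 8.500
  cycle 1 → 0 → 1: weight = 17, length = 2, mean = 17/2 ≈ 8.500
Minimum mean = 6.000, attained e.g. along the cycle 0 → 0 with weight 6 and length 1. So λ(A) = 6/1 = 6.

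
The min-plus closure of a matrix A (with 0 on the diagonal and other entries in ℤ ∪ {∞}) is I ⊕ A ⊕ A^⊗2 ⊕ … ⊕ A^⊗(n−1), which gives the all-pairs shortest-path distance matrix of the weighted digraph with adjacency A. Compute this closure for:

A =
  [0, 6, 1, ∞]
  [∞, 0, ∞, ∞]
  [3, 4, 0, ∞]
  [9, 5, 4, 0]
Closure =
  [0, 5, 1, ∞]
  [∞, 0, ∞, ∞]
  [3, 4, 0, ∞]
  [7, 5, 4, 0]

This is the Floyd-Warshall all-pairs shortest-path computation. For each intermediate vertex k = 0, 1, …, 3, update dist[i][j] ← min(dist[i][j], dist[i][k] + dist[k][j]). The final matrix gives, for each (i, j), the minimum total weight of any directed path from i to j (possibly empty when i = j).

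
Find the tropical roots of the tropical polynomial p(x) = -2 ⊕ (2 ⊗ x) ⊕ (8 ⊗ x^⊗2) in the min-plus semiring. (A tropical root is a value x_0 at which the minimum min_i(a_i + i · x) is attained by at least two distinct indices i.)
Roots: {-6, -4}

Each tropical root is a break point of the lower envelope of the lines y = a_i + i · x (there are 3 lines, with slopes 0, 1, ..., 2). Only the lines that attain the minimum somewhere contribute to roots; other lines are dominated. Here the surviving (envelope) indices are i = 2, i = 1, i = 0.
Intersections between consecutive envelope lines give the roots: for adjacent envelope indices i < j the intersection is x = (a_i − a_j) / (j − i). Reading off the sorted break points: {-6, -4}.
Verification: at each break x_0, at least two indices attain the minimum of min_i(a_i + i · x_0).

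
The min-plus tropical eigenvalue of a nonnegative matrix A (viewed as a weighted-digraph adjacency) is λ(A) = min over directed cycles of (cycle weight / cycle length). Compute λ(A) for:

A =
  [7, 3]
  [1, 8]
λ(A) = 2

Enumerate directed cycles and compute their means (weight / length). Sample:
  cycle 0 → 0: weight = 7, length = 1, mean = 7/1 ≈ 7.000
  cycle 1 → 1: weight = 8, length = 1, mean = 8/1 ≈ 8.000
  cycle 0 → 1 → 0: weight = 4, length = 2, mean = 4/2 ≈ 2.000
  cycle 1 → 0 → 1: weight = 4, length = 2, mean = 4/2 ≈ 2.000
Minimum mean = 2.000, attained e.g. along the cycle 0 → 1 → 0 with weight 4 and length 2. So λ(A) = 4/2 = 2.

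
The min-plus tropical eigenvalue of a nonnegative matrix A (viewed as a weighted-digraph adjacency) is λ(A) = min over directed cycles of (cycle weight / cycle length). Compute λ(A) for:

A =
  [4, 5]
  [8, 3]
λ(A) = 3

Enumerate directed cycles and compute their means (weight / length). Sample:
  cycle 0 → 0: weight = 4, length = 1, mean = 4/1 ≈ 4.000
  cycle 1 → 1: weight = 3, length = 1, mean = 3/1 ≈ 3.000
  cycle 0 → 1 → 0: weight = 13, length = 2, mean = 13/2 ≈ 6.500
  cycle 1 → 0 → 1: weight = 13, length = 2, mean = 13/2 ≈ 6.500
Minimum mean = 3.000, attained e.g. along the cycle 1 → 1 with weight 3 and length 1. So λ(A) = 3/1 = 3.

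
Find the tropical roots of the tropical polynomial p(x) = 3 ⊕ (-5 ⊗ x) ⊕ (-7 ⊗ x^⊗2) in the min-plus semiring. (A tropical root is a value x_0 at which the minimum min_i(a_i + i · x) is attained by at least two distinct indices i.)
Roots: {2, 8}

Each tropical root is a break point of the lower envelope of the lines y = a_i + i · x (there are 3 lines, with slopes 0, 1, ..., 2). Only the lines that attain the minimum somewhere contribute to roots; other lines are dominated. Here the surviving (envelope) indices are i = 2, i = 1, i = 0.
Intersections between consecutive envelope lines give the roots: for adjacent envelope indices i < j the intersection is x = (a_i − a_j) / (j − i). Reading off the sorted break points: {2, 8}.
Verification: at each break x_0, at least two indices attain the minimum of min_i(a_i + i · x_0).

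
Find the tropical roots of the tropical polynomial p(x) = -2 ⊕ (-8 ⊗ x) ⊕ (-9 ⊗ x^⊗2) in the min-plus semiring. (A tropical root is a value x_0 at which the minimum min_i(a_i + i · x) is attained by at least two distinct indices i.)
Roots: {1, 6}

Each tropical root is a break point of the lower envelope of the lines y = a_i + i · x (there are 3 lines, with slopes 0, 1, ..., 2). Only the lines that attain the minimum somewhere contribute to roots; other lines are dominated. Here the surviving (envelope) indices are i = 2, i = 1, i = 0.
Intersections between consecutive envelope lines give the roots: for adjacent envelope indices i < j the intersection is x = (a_i − a_j) / (j − i). Reading off the sorted break points: {1, 6}.
Verification: at each break x_0, at least two indices attain the minimum of min_i(a_i + i · x_0).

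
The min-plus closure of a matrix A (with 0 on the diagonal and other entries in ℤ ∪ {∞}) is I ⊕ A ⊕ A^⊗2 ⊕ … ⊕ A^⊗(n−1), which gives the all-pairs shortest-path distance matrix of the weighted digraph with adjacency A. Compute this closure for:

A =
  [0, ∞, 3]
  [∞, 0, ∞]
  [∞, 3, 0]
Closure =
  [0, 6, 3]
  [∞, 0, ∞]
  [∞, 3, 0]

This is the Floyd-Warshall all-pairs shortest-path computation. For each intermediate vertex k = 0, 1, …, 2, update dist[i][j] ← min(dist[i][j], dist[i][k] + dist[k][j]). The final matrix gives, for each (i, j), the minimum total weight of any directed path from i to j (possibly empty when i = j).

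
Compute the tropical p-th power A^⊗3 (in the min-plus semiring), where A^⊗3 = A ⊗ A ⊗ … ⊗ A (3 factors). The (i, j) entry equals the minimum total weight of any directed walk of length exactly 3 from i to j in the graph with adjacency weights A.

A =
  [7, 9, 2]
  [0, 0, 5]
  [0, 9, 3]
A^⊗3 =
  [5, 9, 4]
  [0, 0, 2]
  [2, 9, 5]

Each entry (A^⊗3)_ij equals the minimum over all length-3 walks i = v_0 → v_1 → … → v_3 = j of Σ_t A[v_t][v_{t+1}]. For example, for (i, j) = (0, 2) we minimise over 9 possible intermediate vertex sequences; the minimum is 4, attained along the walk 0 → 2 → 0 → 2.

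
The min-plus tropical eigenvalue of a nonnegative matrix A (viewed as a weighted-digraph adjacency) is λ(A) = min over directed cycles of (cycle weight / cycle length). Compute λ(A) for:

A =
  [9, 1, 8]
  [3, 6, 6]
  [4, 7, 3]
λ(A) = 2

Enumerate directed cycles and compute their means (weight / length). Sample:
  cycle 0 → 0: weight = 9, length = 1, mean = 9/1 ≈ 9.000
  cycle 1 → 1: weight = 6, length = 1, mean = 6/1 ≈ 6.000
  cycle 2 → 2: weight = 3, length = 1, mean = 3/1 ≈ 3.000
  cycle 0 → 1 → 0: weight = 4, length = 2, mean = 4/2 ≈ 2.000
  cycle 0 → 2 → 0: weight = 12, length = 2, mean = 12/2 ≈ 6.000
  cycle 1 → 0 → 1: weight = 4, length = 2, mean = 4/2 ≈ 2.000
Minimum mean = 2.000, attained e.g. along the cycle 0 → 1 → 0 with weight 4 and length 2. So λ(A) = 4/2 = 2.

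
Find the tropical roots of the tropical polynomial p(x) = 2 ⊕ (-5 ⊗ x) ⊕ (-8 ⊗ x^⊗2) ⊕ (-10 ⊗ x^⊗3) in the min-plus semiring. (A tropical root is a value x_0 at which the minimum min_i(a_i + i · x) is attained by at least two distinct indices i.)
Roots: {2, 3, 7}

Each tropical root is a break point of the lower envelope of the lines y = a_i + i · x (there are 4 lines, with slopes 0, 1, ..., 3). Only the lines that attain the minimum somewhere contribute to roots; other lines are dominated. Here the surviving (envelope) indices are i = 3, i = 2, i = 1, i = 0.
Intersections between consecutive envelope lines give the roots: for adjacent envelope indices i < j the intersection is x = (a_i − a_j) / (j − i). Reading off the sorted break points: {2, 3, 7}.
Verification: at each break x_0, at least two indices attain the minimum of min_i(a_i + i · x_0).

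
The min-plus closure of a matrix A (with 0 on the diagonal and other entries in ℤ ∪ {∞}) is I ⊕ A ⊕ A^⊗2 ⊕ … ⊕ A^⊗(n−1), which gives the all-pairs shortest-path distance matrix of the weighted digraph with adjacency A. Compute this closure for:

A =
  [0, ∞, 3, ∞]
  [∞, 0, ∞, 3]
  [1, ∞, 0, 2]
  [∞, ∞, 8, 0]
Closure =
  [0, ∞, 3, 5]
  [12, 0, 11, 3]
  [1, ∞, 0, 2]
  [9, ∞, 8, 0]

This is the Floyd-Warshall all-pairs shortest-path computation. For each intermediate vertex k = 0, 1, …, 3, update dist[i][j] ← min(dist[i][j], dist[i][k] + dist[k][j]). The final matrix gives, for each (i, j), the minimum total weight of any directed path from i to j (possibly empty when i = j).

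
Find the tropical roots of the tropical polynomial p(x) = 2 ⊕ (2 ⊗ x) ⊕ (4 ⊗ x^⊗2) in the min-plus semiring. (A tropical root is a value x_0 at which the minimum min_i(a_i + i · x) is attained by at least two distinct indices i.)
Roots: {-2, 0}

Each tropical root is a break point of the lower envelope of the lines y = a_i + i · x (there are 3 lines, with slopes 0, 1, ..., 2). Only the lines that attain the minimum somewhere contribute to roots; other lines are dominated. Here the surviving (envelope) indices are i = 2, i = 1, i = 0.
Intersections between consecutive envelope lines give the roots: for adjacent envelope indices i < j the intersection is x = (a_i − a_j) / (j − i). Reading off the sorted break points: {-2, 0}.
Verification: at each break x_0, at least two indices attain the minimum of min_i(a_i + i · x_0).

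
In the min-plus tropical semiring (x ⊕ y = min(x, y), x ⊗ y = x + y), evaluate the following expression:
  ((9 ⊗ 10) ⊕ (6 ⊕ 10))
((9 ⊗ 10) ⊕ (6 ⊕ 10)) = 6

Expand innermost to outermost. Recall ⊕ takes the minimum of its arguments and ⊗ takes their sum. Working out the expression ((9 ⊗ 10) ⊕ (6 ⊕ 10)) gives 6.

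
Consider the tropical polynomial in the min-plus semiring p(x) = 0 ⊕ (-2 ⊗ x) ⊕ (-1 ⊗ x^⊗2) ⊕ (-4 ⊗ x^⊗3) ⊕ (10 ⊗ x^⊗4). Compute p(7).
p(7) = 0

A tropical monomial a ⊗ x^⊗i evaluates to a + i · x. Evaluating each term at x = 7:
  Term 0 contributes 0 + 0 · 7 = 0
  Term 1 contributes -2 + 1 · 7 = 5
  Term 2 contributes -1 + 2 · 7 = 13
  Term 3 contributes -4 + 3 · 7 = 17
  Term 4 contributes 10 + 4 · 7 = 38
p(7) = ⊕ of these = min[0, 5, 13, 17, 38] = 0.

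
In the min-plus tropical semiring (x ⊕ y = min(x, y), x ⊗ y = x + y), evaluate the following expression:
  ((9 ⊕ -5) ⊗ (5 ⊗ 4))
((9 ⊕ -5) ⊗ (5 ⊗ 4)) = 4

Expand innermost to outermost. Recall ⊕ takes the minimum of its arguments and ⊗ takes their sum. Working out the expression ((9 ⊕ -5) ⊗ (5 ⊗ 4)) gives 4.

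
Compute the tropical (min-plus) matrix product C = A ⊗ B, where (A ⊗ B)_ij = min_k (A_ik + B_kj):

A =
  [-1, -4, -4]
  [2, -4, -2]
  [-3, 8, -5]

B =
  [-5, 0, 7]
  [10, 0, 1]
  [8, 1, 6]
A ⊗ B =
  [-6, -4, -3]
  [-3, -4, -3]
  [-8, -4, 1]

Apply the min-plus product entry-by-entry:
  C[0][0] = min over k of (A[0][0] + B[0][0] = -1 + -5 = -6, A[0][1] + B[1][0] = -4 + 10 = 6, A[0][2] + B[2][0] = -4 + 8 = 4) = -6 (attained at k = 0)
  C[0][1] = min over k of (A[0][0] + B[0][1] = -1 + 0 = -1, A[0][1] + B[1][1] = -4 + 0 = -4, A[0][2] + B[2][1] = -4 + 1 = -3) = -4 (attained at k = 1)
  C[0][2] = min over k of (A[0][0] + B[0][2] = -1 + 7 = 6, A[0][1] + B[1][2] = -4 + 1 = -3, A[0][2] + B[2][2] = -4 + 6 = 2) = -3 (attained at k = 1)
  C[1][0] = min over k of (A[1][0] + B[0][0] = 2 + -5 = -3, A[1][1] + B[1][0] = -4 + 10 = 6, A[1][2] + B[2][0] = -2 + 8 = 6) = -3 (attained at k = 0)
  C[1][1] = min over k of (A[1][0] + B[0][1] = 2 + 0 = 2, A[1][1] + B[1][1] = -4 + 0 = -4, A[1][2] + B[2][1] = -2 + 1 = -1) = -4 (attained at k = 1)
  C[1][2] = min over k of (A[1][0] + B[0][2] = 2 + 7 = 9, A[1][1] + B[1][2] = -4 + 1 = -3, A[1][2] + B[2][2] = -2 + 6 = 4) = -3 (attained at k = 1)
  C[2][0] = min over k of (A[2][0] + B[0][0] = -3 + -5 = -8, A[2][1] + B[1][0] = 8 + 10 = 18, A[2][2] + B[2][0] = -5 + 8 = 3) = -8 (attained at k = 0)
  C[2][1] = min over k of (A[2][0] + B[0][1] = -3 + 0 = -3, A[2][1] + B[1][1] = 8 + 0 = 8, A[2][2] + B[2][1] = -5 + 1 = -4) = -4 (attained at k = 2)
  C[2][2] = min over k of (A[2][0] + B[0][2] = -3 + 7 = 4, A[2][1] + B[1][2] = 8 + 1 = 9, A[2][2] + B[2][2] = -5 + 6 = 1) = 1 (attained at k = 2)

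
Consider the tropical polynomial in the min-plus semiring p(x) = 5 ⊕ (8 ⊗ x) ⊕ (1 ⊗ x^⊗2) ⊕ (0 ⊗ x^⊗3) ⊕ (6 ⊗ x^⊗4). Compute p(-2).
p(-2) = -6

A tropical monomial a ⊗ x^⊗i evaluates to a + i · x. Evaluating each term at x = -2:
  Term 0 contributes 5 + 0 · -2 = 5
  Term 1 contributes 8 + 1 · -2 = 6
  Term 2 contributes 1 + 2 · -2 = -3
  Term 3 contributes 0 + 3 · -2 = -6
  Term 4 contributes 6 + 4 · -2 = -2
p(-2) = ⊕ of these = min[5, 6, -3, -6, -2] = -6.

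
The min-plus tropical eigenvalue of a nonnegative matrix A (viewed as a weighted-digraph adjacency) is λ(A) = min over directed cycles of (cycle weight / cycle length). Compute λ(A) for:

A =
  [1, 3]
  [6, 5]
λ(A) = 1

Enumerate directed cycles and compute their means (weight / length). Sample:
  cycle 0 → 0: weight = 1, length = 1, mean = 1/1 ≈ 1.000
  cycle 1 → 1: weight = 5, length = 1, mean = 5/1 ≈ 5.000
  cycle 0 → 1 → 0: weight = 9, length = 2, mean = 9/2 ≈ 4.500
  cycle 1 → 0 → 1: weight = 9, length = 2, mean = 9/2 ≈ 4.500
Minimum mean = 1.000, attained e.g. along the cycle 0 → 0 with weight 1 and length 1. So λ(A) = 1/1 = 1.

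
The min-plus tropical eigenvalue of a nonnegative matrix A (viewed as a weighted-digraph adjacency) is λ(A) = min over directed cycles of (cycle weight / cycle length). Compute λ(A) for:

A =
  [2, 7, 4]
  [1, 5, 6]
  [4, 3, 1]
λ(A) = 1

Enumerate directed cycles and compute their means (weight / length). Sample:
  cycle 0 → 0: weight = 2, length = 1, mean = 2/1 ≈ 2.000
  cycle 1 → 1: weight = 5, length = 1, mean = 5/1 ≈ 5.000
  cycle 2 → 2: weight = 1, length = 1, mean = 1/1 ≈ 1.000
  cycle 0 → 1 → 0: weight = 8, length = 2, mean = 8/2 ≈ 4.000
  cycle 0 → 2 → 0: weight = 8, length = 2, mean = 8/2 ≈ 4.000
  cycle 1 → 0 → 1: weight = 8, length = 2, mean = 8/2 ≈ 4.000
Minimum mean = 1.000, attained e.g. along the cycle 2 → 2 with weight 1 and length 1. So λ(A) = 1/1 = 1.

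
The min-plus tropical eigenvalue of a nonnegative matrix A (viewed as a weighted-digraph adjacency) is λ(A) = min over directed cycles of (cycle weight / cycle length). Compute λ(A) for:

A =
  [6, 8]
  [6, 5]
λ(A) = 5

Enumerate directed cycles and compute their means (weight / length). Sample:
  cycle 0 → 0: weight = 6, length = 1, mean = 6/1 ≈ 6.000
  cycle 1 → 1: weight = 5, length = 1, mean = 5/1 ≈ 5.000
  cycle 0 → 1 → 0: weight = 14, length = 2, mean = 14/2 ≈ 7.000
  cycle 1 → 0 → 1: weight = 14, length = 2, mean = 14/2 ≈ 7.000
Minimum mean = 5.000, attained e.g. along the cycle 1 → 1 with weight 5 and length 1. So λ(A) = 5/1 = 5.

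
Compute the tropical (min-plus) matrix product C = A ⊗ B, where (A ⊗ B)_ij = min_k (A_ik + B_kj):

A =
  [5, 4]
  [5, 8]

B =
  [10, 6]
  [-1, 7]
A ⊗ B =
  [3, 11]
  [7, 11]

Apply the min-plus product entry-by-entry:
  C[0][0] = min over k of (A[0][0] + B[0][0] = 5 + 10 = 15, A[0][1] + B[1][0] = 4 + -1 = 3) = 3 (attained at k = 1)
  C[0][1] = min over k of (A[0][0] + B[0][1] = 5 + 6 = 11, A[0][1] + B[1][1] = 4 + 7 = 11) = 11 (attained at k = 0)
  C[1][0] = min over k of (A[1][0] + B[0][0] = 5 + 10 = 15, A[1][1] + B[1][0] = 8 + -1 = 7) = 7 (attained at k = 1)
  C[1][1] = min over k of (A[1][0] + B[0][1] = 5 + 6 = 11, A[1][1] + B[1][1] = 8 + 7 = 15) = 11 (attained at k = 0)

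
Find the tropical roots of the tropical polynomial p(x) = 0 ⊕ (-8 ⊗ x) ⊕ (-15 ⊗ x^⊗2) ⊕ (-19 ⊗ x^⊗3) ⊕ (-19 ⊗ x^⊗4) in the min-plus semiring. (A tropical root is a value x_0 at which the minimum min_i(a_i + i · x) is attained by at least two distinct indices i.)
Roots: {0, 4, 7, 8}

Each tropical root is a break point of the lower envelope of the lines y = a_i + i · x (there are 5 lines, with slopes 0, 1, ..., 4). Only the lines that attain the minimum somewhere contribute to roots; other lines are dominated. Here the surviving (envelope) indices are i = 4, i = 3, i = 2, i = 1, i = 0.
Intersections between consecutive envelope lines give the roots: for adjacent envelope indices i < j the intersection is x = (a_i − a_j) / (j − i). Reading off the sorted break points: {0, 4, 7, 8}.
Verification: at each break x_0, at least two indices attain the minimum of min_i(a_i + i · x_0).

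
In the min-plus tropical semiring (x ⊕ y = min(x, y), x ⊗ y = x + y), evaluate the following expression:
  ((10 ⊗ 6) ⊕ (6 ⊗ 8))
((10 ⊗ 6) ⊕ (6 ⊗ 8)) = 14

Expand innermost to outermost. Recall ⊕ takes the minimum of its arguments and ⊗ takes their sum. Working out the expression ((10 ⊗ 6) ⊕ (6 ⊗ 8)) gives 14.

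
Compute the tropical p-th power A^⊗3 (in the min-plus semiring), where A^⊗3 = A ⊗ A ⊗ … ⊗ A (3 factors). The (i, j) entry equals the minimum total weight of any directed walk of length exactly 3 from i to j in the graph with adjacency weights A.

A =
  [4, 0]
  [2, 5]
A^⊗3 =
  [6, 2]
  [4, 6]

Each entry (A^⊗3)_ij equals the minimum over all length-3 walks i = v_0 → v_1 → … → v_3 = j of Σ_t A[v_t][v_{t+1}]. For example, for (i, j) = (0, 1) we minimise over 4 possible intermediate vertex sequences; the minimum is 2, attained along the walk 0 → 1 → 0 → 1.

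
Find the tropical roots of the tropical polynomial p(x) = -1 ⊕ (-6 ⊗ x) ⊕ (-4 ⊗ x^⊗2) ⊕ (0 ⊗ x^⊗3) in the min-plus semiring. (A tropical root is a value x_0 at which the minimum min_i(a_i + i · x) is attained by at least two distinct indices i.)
Roots: {-4, -2, 5}

Each tropical root is a break point of the lower envelope of the lines y = a_i + i · x (there are 4 lines, with slopes 0, 1, ..., 3). Only the lines that attain the minimum somewhere contribute to roots; other lines are dominated. Here the surviving (envelope) indices are i = 3, i = 2, i = 1, i = 0.
Intersections between consecutive envelope lines give the roots: for adjacent envelope indices i < j the intersection is x = (a_i − a_j) / (j − i). Reading off the sorted break points: {-4, -2, 5}.
Verification: at each break x_0, at least two indices attain the minimum of min_i(a_i + i · x_0).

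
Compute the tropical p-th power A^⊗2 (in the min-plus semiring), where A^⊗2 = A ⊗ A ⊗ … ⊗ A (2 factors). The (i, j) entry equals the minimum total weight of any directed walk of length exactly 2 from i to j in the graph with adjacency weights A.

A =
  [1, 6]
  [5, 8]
A^⊗2 =
  [2, 7]
  [6, 11]

Each entry (A^⊗2)_ij equals the minimum over all length-2 walks i = v_0 → v_1 → … → v_2 = j of Σ_t A[v_t][v_{t+1}]. For example, for (i, j) = (0, 1) we minimise over 2 possible intermediate vertex sequences; the minimum is 7, attained along the walk 0 → 0 → 1.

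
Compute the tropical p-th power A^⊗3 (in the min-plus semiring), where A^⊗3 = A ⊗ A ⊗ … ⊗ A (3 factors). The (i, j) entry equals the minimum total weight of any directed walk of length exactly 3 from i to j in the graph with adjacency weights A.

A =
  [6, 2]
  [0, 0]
A^⊗3 =
  [2, 2]
  [0, 0]

Each entry (A^⊗3)_ij equals the minimum over all length-3 walks i = v_0 → v_1 → … → v_3 = j of Σ_t A[v_t][v_{t+1}]. For example, for (i, j) = (0, 1) we minimise over 4 possible intermediate vertex sequences; the minimum is 2, attained along the walk 0 → 1 → 1 → 1.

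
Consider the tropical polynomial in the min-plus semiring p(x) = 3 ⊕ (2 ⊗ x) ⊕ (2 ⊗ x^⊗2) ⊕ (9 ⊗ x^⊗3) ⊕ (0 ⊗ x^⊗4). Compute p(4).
p(4) = 3

A tropical monomial a ⊗ x^⊗i evaluates to a + i · x. Evaluating each term at x = 4:
  Term 0 contributes 3 + 0 · 4 = 3
  Term 1 contributes 2 + 1 · 4 = 6
  Term 2 contributes 2 + 2 · 4 = 10
  Term 3 contributes 9 + 3 · 4 = 21
  Term 4 contributes 0 + 4 · 4 = 16
p(4) = ⊕ of these = min[3, 6, 10, 21, 16] = 3.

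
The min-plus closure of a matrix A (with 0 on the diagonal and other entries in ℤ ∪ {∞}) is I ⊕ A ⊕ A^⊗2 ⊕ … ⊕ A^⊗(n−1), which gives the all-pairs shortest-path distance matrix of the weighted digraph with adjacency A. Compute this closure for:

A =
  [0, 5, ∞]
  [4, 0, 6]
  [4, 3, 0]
Closure =
  [0, 5, 11]
  [4, 0, 6]
  [4, 3, 0]

This is the Floyd-Warshall all-pairs shortest-path computation. For each intermediate vertex k = 0, 1, …, 2, update dist[i][j] ← min(dist[i][j], dist[i][k] + dist[k][j]). The final matrix gives, for each (i, j), the minimum total weight of any directed path from i to j (possibly empty when i = j).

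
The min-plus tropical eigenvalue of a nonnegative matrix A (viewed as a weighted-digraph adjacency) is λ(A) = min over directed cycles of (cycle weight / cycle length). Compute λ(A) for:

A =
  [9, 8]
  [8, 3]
λ(A) = 3

Enumerate directed cycles and compute their means (weight / length). Sample:
  cycle 0 → 0: weight = 9, length = 1, mean = 9/1 ≈ 9.000
  cycle 1 → 1: weight = 3, length = 1, mean = 3/1 ≈ 3.000
  cycle 0 → 1 → 0: weight = 16, length = 2, mean = 16/2 ≈ 8.000
  cycle 1 → 0 → 1: weight = 16, length = 2, mean = 16/2 ≈ 8.000
Minimum mean = 3.000, attained e.g. along the cycle 1 → 1 with weight 3 and length 1. So λ(A) = 3/1 = 3.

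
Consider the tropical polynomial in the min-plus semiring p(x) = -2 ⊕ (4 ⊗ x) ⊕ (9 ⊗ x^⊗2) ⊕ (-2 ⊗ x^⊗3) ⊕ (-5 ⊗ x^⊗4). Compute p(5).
p(5) = -2

A tropical monomial a ⊗ x^⊗i evaluates to a + i · x. Evaluating each term at x = 5:
  Term 0 contributes -2 + 0 · 5 = -2
  Term 1 contributes 4 + 1 · 5 = 9
  Term 2 contributes 9 + 2 · 5 = 19
  Term 3 contributes -2 + 3 · 5 = 13
  Term 4 contributes -5 + 4 · 5 = 15
p(5) = ⊕ of these = min[-2, 9, 19, 13, 15] = -2.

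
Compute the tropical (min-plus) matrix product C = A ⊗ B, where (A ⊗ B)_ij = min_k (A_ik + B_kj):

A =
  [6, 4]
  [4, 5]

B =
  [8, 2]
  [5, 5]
A ⊗ B =
  [9, 8]
  [10, 6]

Apply the min-plus product entry-by-entry:
  C[0][0] = min over k of (A[0][0] + B[0][0] = 6 + 8 = 14, A[0][1] + B[1][0] = 4 + 5 = 9) = 9 (attained at k = 1)
  C[0][1] = min over k of (A[0][0] + B[0][1] = 6 + 2 = 8, A[0][1] + B[1][1] = 4 + 5 = 9) = 8 (attained at k = 0)
  C[1][0] = min over k of (A[1][0] + B[0][0] = 4 + 8 = 12, A[1][1] + B[1][0] = 5 + 5 = 10) = 10 (attained at k = 1)
  C[1][1] = min over k of (A[1][0] + B[0][1] = 4 + 2 = 6, A[1][1] + B[1][1] = 5 + 5 = 10) = 6 (attained at k = 0)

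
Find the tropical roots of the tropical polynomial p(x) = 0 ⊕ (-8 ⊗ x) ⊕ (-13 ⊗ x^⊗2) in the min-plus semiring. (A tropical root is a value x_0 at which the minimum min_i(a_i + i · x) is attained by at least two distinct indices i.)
Roots: {5, 8}

Each tropical root is a break point of the lower envelope of the lines y = a_i + i · x (there are 3 lines, with slopes 0, 1, ..., 2). Only the lines that attain the minimum somewhere contribute to roots; other lines are dominated. Here the surviving (envelope) indices are i = 2, i = 1, i = 0.
Intersections between consecutive envelope lines give the roots: for adjacent envelope indices i < j the intersection is x = (a_i − a_j) / (j − i). Reading off the sorted break points: {5, 8}.
Verification: at each break x_0, at least two indices attain the minimum of min_i(a_i + i · x_0).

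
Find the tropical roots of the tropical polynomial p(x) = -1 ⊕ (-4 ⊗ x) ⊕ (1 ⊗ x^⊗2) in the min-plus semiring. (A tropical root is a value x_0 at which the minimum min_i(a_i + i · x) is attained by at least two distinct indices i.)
Roots: {-5, 3}

Each tropical root is a break point of the lower envelope of the lines y = a_i + i · x (there are 3 lines, with slopes 0, 1, ..., 2). Only the lines that attain the minimum somewhere contribute to roots; other lines are dominated. Here the surviving (envelope) indices are i = 2, i = 1, i = 0.
Intersections between consecutive envelope lines give the roots: for adjacent envelope indices i < j the intersection is x = (a_i − a_j) / (j − i). Reading off the sorted break points: {-5, 3}.
Verification: at each break x_0, at least two indices attain the minimum of min_i(a_i + i · x_0).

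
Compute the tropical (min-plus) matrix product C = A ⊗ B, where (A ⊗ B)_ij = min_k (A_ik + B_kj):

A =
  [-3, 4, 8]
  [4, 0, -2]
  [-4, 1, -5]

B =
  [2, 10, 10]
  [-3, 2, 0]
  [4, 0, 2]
A ⊗ B =
  [-1, 6, 4]
  [-3, -2, 0]
  [-2, -5, -3]

Apply the min-plus product entry-by-entry:
  C[0][0] = min over k of (A[0][0] + B[0][0] = -3 + 2 = -1, A[0][1] + B[1][0] = 4 + -3 = 1, A[0][2] + B[2][0] = 8 + 4 = 12) = -1 (attained at k = 0)
  C[0][1] = min over k of (A[0][0] + B[0][1] = -3 + 10 = 7, A[0][1] + B[1][1] = 4 + 2 = 6, A[0][2] + B[2][1] = 8 + 0 = 8) = 6 (attained at k = 1)
  C[0][2] = min over k of (A[0][0] + B[0][2] = -3 + 10 = 7, A[0][1] + B[1][2] = 4 + 0 = 4, A[0][2] + B[2][2] = 8 + 2 = 10) = 4 (attained at k = 1)
  C[1][0] = min over k of (A[1][0] + B[0][0] = 4 + 2 = 6, A[1][1] + B[1][0] = 0 + -3 = -3, A[1][2] + B[2][0] = -2 + 4 = 2) = -3 (attained at k = 1)
  C[1][1] = min over k of (A[1][0] + B[0][1] = 4 + 10 = 14, A[1][1] + B[1][1] = 0 + 2 = 2, A[1][2] + B[2][1] = -2 + 0 = -2) = -2 (attained at k = 2)
  C[1][2] = min over k of (A[1][0] + B[0][2] = 4 + 10 = 14, A[1][1] + B[1][2] = 0 + 0 = 0, A[1][2] + B[2][2] = -2 + 2 = 0) = 0 (attained at k = 1)
  C[2][0] = min over k of (A[2][0] + B[0][0] = -4 + 2 = -2, A[2][1] + B[1][0] = 1 + -3 = -2, A[2][2] + B[2][0] = -5 + 4 = -1) = -2 (attained at k = 0)
  C[2][1] = min over k of (A[2][0] + B[0][1] = -4 + 10 = 6, A[2][1] + B[1][1] = 1 + 2 = 3, A[2][2] + B[2][1] = -5 + 0 = -5) = -5 (attained at k = 2)
  C[2][2] = min over k of (A[2][0] + B[0][2] = -4 + 10 = 6, A[2][1] + B[1][2] = 1 + 0 = 1, A[2][2] + B[2][2] = -5 + 2 = -3) = -3 (attained at k = 2)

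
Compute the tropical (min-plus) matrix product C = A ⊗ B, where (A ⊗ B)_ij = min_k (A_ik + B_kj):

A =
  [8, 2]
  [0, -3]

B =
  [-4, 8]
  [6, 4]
A ⊗ B =
  [4, 6]
  [-4, 1]

Apply the min-plus product entry-by-entry:
  C[0][0] = min over k of (A[0][0] + B[0][0] = 8 + -4 = 4, A[0][1] + B[1][0] = 2 + 6 = 8) = 4 (attained at k = 0)
  C[0][1] = min over k of (A[0][0] + B[0][1] = 8 + 8 = 16, A[0][1] + B[1][1] = 2 + 4 = 6) = 6 (attained at k = 1)
  C[1][0] = min over k of (A[1][0] + B[0][0] = 0 + -4 = -4, A[1][1] + B[1][0] = -3 + 6 = 3) = -4 (attained at k = 0)
  C[1][1] = min over k of (A[1][0] + B[0][1] = 0 + 8 = 8, A[1][1] + B[1][1] = -3 + 4 = 1) = 1 (attained at k = 1)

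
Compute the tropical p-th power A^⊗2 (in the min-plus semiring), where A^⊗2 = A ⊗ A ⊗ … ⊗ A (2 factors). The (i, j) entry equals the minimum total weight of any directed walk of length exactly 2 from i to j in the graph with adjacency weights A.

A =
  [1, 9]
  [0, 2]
A^⊗2 =
  [2, 10]
  [1, 4]

Each entry (A^⊗2)_ij equals the minimum over all length-2 walks i = v_0 → v_1 → … → v_2 = j of Σ_t A[v_t][v_{t+1}]. For example, for (i, j) = (0, 1) we minimise over 2 possible intermediate vertex sequences; the minimum is 10, attained along the walk 0 → 0 → 1.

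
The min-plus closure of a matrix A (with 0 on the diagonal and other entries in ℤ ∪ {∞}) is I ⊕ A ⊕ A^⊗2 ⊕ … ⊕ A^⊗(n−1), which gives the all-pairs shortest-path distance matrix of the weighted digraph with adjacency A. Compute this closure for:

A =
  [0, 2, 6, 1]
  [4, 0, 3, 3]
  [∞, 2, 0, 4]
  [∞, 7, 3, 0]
Closure =
  [0, 2, 4, 1]
  [4, 0, 3, 3]
  [6, 2, 0, 4]
  [9, 5, 3, 0]

This is the Floyd-Warshall all-pairs shortest-path computation. For each intermediate vertex k = 0, 1, …, 3, update dist[i][j] ← min(dist[i][j], dist[i][k] + dist[k][j]). The final matrix gives, for each (i, j), the minimum total weight of any directed path from i to j (possibly empty when i = j).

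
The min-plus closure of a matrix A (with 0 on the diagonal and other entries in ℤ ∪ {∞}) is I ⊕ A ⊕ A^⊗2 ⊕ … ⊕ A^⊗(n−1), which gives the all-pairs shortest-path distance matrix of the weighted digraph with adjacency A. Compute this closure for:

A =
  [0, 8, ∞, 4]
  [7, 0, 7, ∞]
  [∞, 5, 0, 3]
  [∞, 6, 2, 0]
Closure =
  [0, 8, 6, 4]
  [7, 0, 7, 10]
  [12, 5, 0, 3]
  [13, 6, 2, 0]

This is the Floyd-Warshall all-pairs shortest-path computation. For each intermediate vertex k = 0, 1, …, 3, update dist[i][j] ← min(dist[i][j], dist[i][k] + dist[k][j]). The final matrix gives, for each (i, j), the minimum total weight of any directed path from i to j (possibly empty when i = j).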